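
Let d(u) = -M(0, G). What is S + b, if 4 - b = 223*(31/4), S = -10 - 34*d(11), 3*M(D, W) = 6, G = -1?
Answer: -6665/4 ≈ -1666.3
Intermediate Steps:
M(D, W) = 2 (M(D, W) = (1/3)*6 = 2)
d(u) = -2 (d(u) = -1*2 = -2)
S = 58 (S = -10 - 34*(-2) = -10 + 68 = 58)
b = -6897/4 (b = 4 - 223*31/4 = 4 - 1*6913/4 = 4 - 6913/4 = -6897/4 ≈ -1724.3)
S + b = 58 - 6897/4 = -6665/4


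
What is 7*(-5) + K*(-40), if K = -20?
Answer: 765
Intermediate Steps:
7*(-5) + K*(-40) = 7*(-5) - 20*(-40) = -35 + 800 = 765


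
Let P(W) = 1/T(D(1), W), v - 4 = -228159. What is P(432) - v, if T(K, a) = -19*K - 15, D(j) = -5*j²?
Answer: 18252401/80 ≈ 2.2816e+5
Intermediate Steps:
v = -228155 (v = 4 - 228159 = -228155)
T(K, a) = -15 - 19*K
P(W) = 1/80 (P(W) = 1/(-15 - (-95)*1²) = 1/(-15 - (-95)) = 1/(-15 - 19*(-5)) = 1/(-15 + 95) = 1/80)
P(432) - v = 1/80 - 1*(-228155) = 1/80 + 228155 = 18252401/80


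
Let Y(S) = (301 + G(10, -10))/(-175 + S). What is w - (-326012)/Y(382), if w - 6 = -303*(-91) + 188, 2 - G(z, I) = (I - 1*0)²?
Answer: 73121185/203 ≈ 3.6020e+5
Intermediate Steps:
G(z, I) = 2 - I² (G(z, I) = 2 - (I - 1*0)² = 2 - (I + 0)² = 2 - I²)
w = 27767 (w = 6 + (-303*(-91) + 188) = 6 + (27573 + 188) = 6 + 27761 = 27767)
Y(S) = 203/(-175 + S) (Y(S) = (301 + (2 - 1*(-10)²))/(-175 + S) = (301 + (2 - 1*100))/(-175 + S) = (301 + (2 - 100))/(-175 + S) = (301 - 98)/(-175 + S) = 203/(-175 + S))
w - (-326012)/Y(382) = 27767 - (-326012)/(203/(-175 + 382)) = 27767 - (-326012)/(203/207) = 27767 - (-326012)/(203*(1/207)) = 27767 - (-326012)/203/207 = 27767 - (-326012)*207/203 = 27767 - 1*(-67484484/203) = 27767 + 67484484/203 = 73121185/203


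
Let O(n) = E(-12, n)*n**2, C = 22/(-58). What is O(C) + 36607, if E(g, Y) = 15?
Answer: 30788302/841 ≈ 36609.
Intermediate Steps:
C = -11/29 (C = 22*(-1/58) = -11/29 ≈ -0.37931)
O(n) = 15*n**2
O(C) + 36607 = 15*(-11/29)**2 + 36607 = 15*(121/841) + 36607 = 1815/841 + 36607 = 30788302/841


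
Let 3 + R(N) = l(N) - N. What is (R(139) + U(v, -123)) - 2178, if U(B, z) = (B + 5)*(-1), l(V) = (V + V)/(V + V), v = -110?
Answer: -2214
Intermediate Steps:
l(V) = 1 (l(V) = (2*V)/((2*V)) = (2*V)*(1/(2*V)) = 1)
U(B, z) = -5 - B (U(B, z) = (5 + B)*(-1) = -5 - B)
R(N) = -2 - N (R(N) = -3 + (1 - N) = -2 - N)
(R(139) + U(v, -123)) - 2178 = ((-2 - 1*139) + (-5 - 1*(-110))) - 2178 = ((-2 - 139) + (-5 + 110)) - 2178 = (-141 + 105) - 2178 = -36 - 2178 = -2214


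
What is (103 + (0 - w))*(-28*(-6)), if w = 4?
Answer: 16632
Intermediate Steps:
(103 + (0 - w))*(-28*(-6)) = (103 + (0 - 1*4))*(-28*(-6)) = (103 + (0 - 4))*168 = (103 - 4)*168 = 99*168 = 16632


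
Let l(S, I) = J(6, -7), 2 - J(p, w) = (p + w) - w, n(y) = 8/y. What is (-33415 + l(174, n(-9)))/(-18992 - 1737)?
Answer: 33419/20729 ≈ 1.6122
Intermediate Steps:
J(p, w) = 2 - p (J(p, w) = 2 - ((p + w) - w) = 2 - p)
l(S, I) = -4 (l(S, I) = 2 - 1*6 = 2 - 6 = -4)
(-33415 + l(174, n(-9)))/(-18992 - 1737) = (-33415 - 4)/(-18992 - 1737) = -33419/(-20729) = -33419*(-1/20729) = 33419/20729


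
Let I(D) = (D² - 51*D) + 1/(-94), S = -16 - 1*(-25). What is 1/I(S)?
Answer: -94/35533 ≈ -0.0026454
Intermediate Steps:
S = 9 (S = -16 + 25 = 9)
I(D) = -1/94 + D² - 51*D (I(D) = (D² - 51*D) - 1/94 = -1/94 + D² - 51*D)
1/I(S) = 1/(-1/94 + 9² - 51*9) = 1/(-1/94 + 81 - 459) = 1/(-35533/94) = -94/35533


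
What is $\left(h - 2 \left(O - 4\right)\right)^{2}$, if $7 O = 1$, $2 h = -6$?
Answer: $\frac{1089}{49} \approx 22.224$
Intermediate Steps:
$h = -3$ ($h = \frac{1}{2} \left(-6\right) = -3$)
$O = \frac{1}{7}$ ($O = \frac{1}{7} \cdot 1 = \frac{1}{7} \approx 0.14286$)
$\left(h - 2 \left(O - 4\right)\right)^{2} = \left(-3 - 2 \left(\frac{1}{7} - 4\right)\right)^{2} = \left(-3 - - \frac{54}{7}\right)^{2} = \left(-3 + \frac{54}{7}\right)^{2} = \left(\frac{33}{7}\right)^{2} = \frac{1089}{49}$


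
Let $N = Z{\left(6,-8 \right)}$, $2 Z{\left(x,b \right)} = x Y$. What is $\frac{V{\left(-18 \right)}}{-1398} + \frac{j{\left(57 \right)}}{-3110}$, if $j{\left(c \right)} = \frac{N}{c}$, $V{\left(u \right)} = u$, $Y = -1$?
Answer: $\frac{177503}{13767970} \approx 0.012892$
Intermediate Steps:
$Z{\left(x,b \right)} = - \frac{x}{2}$ ($Z{\left(x,b \right)} = \frac{x \left(-1\right)}{2} = \frac{\left(-1\right) x}{2} = - \frac{x}{2}$)
$N = -3$ ($N = \left(- \frac{1}{2}\right) 6 = -3$)
$j{\left(c \right)} = - \frac{3}{c}$
$\frac{V{\left(-18 \right)}}{-1398} + \frac{j{\left(57 \right)}}{-3110} = - \frac{18}{-1398} + \frac{\left(-3\right) \frac{1}{57}}{-3110} = \left(-18\right) \left(- \frac{1}{1398}\right) + \left(-3\right) \frac{1}{57} \left(- \frac{1}{3110}\right) = \frac{3}{233} - - \frac{1}{59090} = \frac{3}{233} + \frac{1}{59090} = \frac{177503}{13767970}$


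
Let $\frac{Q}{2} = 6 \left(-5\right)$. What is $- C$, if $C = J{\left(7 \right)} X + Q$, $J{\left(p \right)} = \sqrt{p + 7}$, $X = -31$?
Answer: $60 + 31 \sqrt{14} \approx 175.99$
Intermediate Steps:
$Q = -60$ ($Q = 2 \cdot 6 \left(-5\right) = 2 \left(-30\right) = -60$)
$J{\left(p \right)} = \sqrt{7 + p}$
$C = -60 - 31 \sqrt{14}$ ($C = \sqrt{7 + 7} \left(-31\right) - 60 = \sqrt{14} \left(-31\right) - 60 = - 31 \sqrt{14} - 60 = -60 - 31 \sqrt{14} \approx -175.99$)
$- C = - (-60 - 31 \sqrt{14}) = 60 + 31 \sqrt{14}$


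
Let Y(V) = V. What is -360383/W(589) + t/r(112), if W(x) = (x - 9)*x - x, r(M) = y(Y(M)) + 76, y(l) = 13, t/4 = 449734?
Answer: 613460868929/30351759 ≈ 20212.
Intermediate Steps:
t = 1798936 (t = 4*449734 = 1798936)
r(M) = 89 (r(M) = 13 + 76 = 89)
W(x) = -x + x*(-9 + x) (W(x) = (-9 + x)*x - x = x*(-9 + x) - x = -x + x*(-9 + x))
-360383/W(589) + t/r(112) = -360383*1/(589*(-10 + 589)) + 1798936/89 = -360383/(589*579) + 1798936*(1/89) = -360383/341031 + 1798936/89 = 613460868929/30351759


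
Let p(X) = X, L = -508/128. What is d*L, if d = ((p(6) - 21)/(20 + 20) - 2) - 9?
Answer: 11557/256 ≈ 45.145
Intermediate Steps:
L = -127/32 (L = -508*1/128 = -127/32 ≈ -3.9688)
d = -91/8 (d = ((6 - 21)/(20 + 20) - 2) - 9 = (-15/40 - 2) - 9 = (-15*1/40 - 2) - 9 = (-3/8 - 2) - 9 = -19/8 - 9 = -91/8 ≈ -11.375)
d*L = -91/8*(-127/32) = 11557/256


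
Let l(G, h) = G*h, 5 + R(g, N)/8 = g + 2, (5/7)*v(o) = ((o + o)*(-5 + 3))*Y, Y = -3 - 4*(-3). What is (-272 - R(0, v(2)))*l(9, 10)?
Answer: -22320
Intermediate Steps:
Y = 9 (Y = -3 + 12 = 9)
v(o) = -252*o/5 (v(o) = 7*(((o + o)*(-5 + 3))*9)/5 = 7*(((2*o)*(-2))*9)/5 = 7*(-4*o*9)/5 = 7*(-36*o)/5 = -252*o/5)
R(g, N) = -24 + 8*g (R(g, N) = -40 + 8*(g + 2) = -40 + 8*(2 + g) = -40 + (16 + 8*g) = -24 + 8*g)
(-272 - R(0, v(2)))*l(9, 10) = (-272 - (-24 + 8*0))*(9*10) = (-272 - (-24 + 0))*90 = (-272 - 1*(-24))*90 = (-272 + 24)*90 = -248*90 = -22320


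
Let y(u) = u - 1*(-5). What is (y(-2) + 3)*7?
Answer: 42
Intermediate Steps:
y(u) = 5 + u (y(u) = u + 5 = 5 + u)
(y(-2) + 3)*7 = ((5 - 2) + 3)*7 = (3 + 3)*7 = 6*7 = 42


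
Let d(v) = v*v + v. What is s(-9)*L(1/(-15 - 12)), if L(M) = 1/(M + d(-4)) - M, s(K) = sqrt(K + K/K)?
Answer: 2104*I*sqrt(2)/8721 ≈ 0.34119*I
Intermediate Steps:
d(v) = v + v**2 (d(v) = v**2 + v = v + v**2)
s(K) = sqrt(1 + K) (s(K) = sqrt(K + 1) = sqrt(1 + K))
L(M) = 1/(12 + M) - M (L(M) = 1/(M - 4*(1 - 4)) - M = 1/(M - 4*(-3)) - M = 1/(M + 12) - M = 1/(12 + M) - M)
s(-9)*L(1/(-15 - 12)) = sqrt(1 - 9)*((1 - (1/(-15 - 12))**2 - 12/(-15 - 12))/(12 + 1/(-15 - 12))) = sqrt(-8)*((1 - (1/(-27))**2 - 12/(-27))/(12 + 1/(-27))) = (2*I*sqrt(2))*((1 - (-1/27)**2 - 12*(-1/27))/(12 - 1/27)) = (2*I*sqrt(2))*((1 - 1*1/729 + 4/9)/(323/27)) = (2*I*sqrt(2))*(27*(1 - 1/729 + 4/9)/323) = (2*I*sqrt(2))*((27/323)*(1052/729)) = (2*I*sqrt(2))*(1052/8721) = 2104*I*sqrt(2)/8721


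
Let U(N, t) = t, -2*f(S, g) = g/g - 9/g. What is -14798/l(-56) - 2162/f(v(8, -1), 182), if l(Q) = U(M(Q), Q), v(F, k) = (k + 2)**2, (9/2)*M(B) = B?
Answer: 3330733/692 ≈ 4813.2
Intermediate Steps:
M(B) = 2*B/9
v(F, k) = (2 + k)**2
f(S, g) = -1/2 + 9/(2*g) (f(S, g) = -(g/g - 9/g)/2 = -(1 - 9/g)/2 = -1/2 + 9/(2*g))
l(Q) = Q
-14798/l(-56) - 2162/f(v(8, -1), 182) = -14798/(-56) - 2162*364/(9 - 1*182) = -14798*(-1/56) - 2162*364/(9 - 182) = 1057/4 - 2162/((1/2)*(1/182)*(-173)) = 1057/4 - 2162/(-173/364) = 1057/4 - 2162*(-364/173) = 1057/4 + 786968/173 = 3330733/692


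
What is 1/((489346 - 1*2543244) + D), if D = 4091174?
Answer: 1/2037276 ≈ 4.9085e-7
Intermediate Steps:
1/((489346 - 1*2543244) + D) = 1/((489346 - 1*2543244) + 4091174) = 1/((489346 - 2543244) + 4091174) = 1/(-2053898 + 4091174) = 1/2037276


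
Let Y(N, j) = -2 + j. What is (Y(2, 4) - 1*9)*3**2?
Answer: -63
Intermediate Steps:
(Y(2, 4) - 1*9)*3**2 = ((-2 + 4) - 1*9)*3**2 = (2 - 9)*9 = -7*9 = -63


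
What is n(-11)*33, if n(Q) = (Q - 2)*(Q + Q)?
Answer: 9438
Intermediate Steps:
n(Q) = 2*Q*(-2 + Q) (n(Q) = (-2 + Q)*(2*Q) = 2*Q*(-2 + Q))
n(-11)*33 = (2*(-11)*(-2 - 11))*33 = (2*(-11)*(-13))*33 = 286*33 = 9438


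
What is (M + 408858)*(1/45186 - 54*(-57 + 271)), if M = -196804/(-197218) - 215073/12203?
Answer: -256891322555476355532725/54373471781622 ≈ -4.7246e+9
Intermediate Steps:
M = -20007333851/1203325627 (M = -196804*(-1/197218) - 215073*1/12203 = 98402/98609 - 215073/12203 = -20007333851/1203325627 ≈ -16.627)
(M + 408858)*(1/45186 - 54*(-57 + 271)) = (-20007333851/1203325627 + 408858)*(1/45186 - 54*(-57 + 271)) = 491969301870115*(1/45186 - 54*214)/1203325627 = 491969301870115*(1/45186 - 11556)/1203325627 = (491969301870115/1203325627)*(-522169415/45186) = -256891322555476355532725/54373471781622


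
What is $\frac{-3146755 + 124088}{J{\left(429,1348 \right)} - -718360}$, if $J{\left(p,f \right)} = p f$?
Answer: $- \frac{3022667}{1296652} \approx -2.3311$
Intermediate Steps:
$J{\left(p,f \right)} = f p$
$\frac{-3146755 + 124088}{J{\left(429,1348 \right)} - -718360} = \frac{-3146755 + 124088}{1348 \cdot 429 - -718360} = - \frac{3022667}{578292 + 718360} = - \frac{3022667}{1296652}$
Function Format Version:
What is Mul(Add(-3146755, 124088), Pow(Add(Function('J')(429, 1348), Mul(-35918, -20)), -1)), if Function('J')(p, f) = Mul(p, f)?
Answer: Rational(-3022667, 1296652) ≈ -2.3311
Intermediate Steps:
Function('J')(p, f) = Mul(f, p)
Mul(Add(-3146755, 124088), Pow(Add(Function('J')(429, 1348), Mul(-35918, -20)), -1)) = Mul(Add(-3146755, 124088), Pow(Add(Mul(1348, 429), Mul(-35918, -20)), -1)) = Mul(-3022667, Pow(Add(578292, 718360), -1)) = Mul(-3022667, Pow(1296652, -1)) = Mul(-3022667, Rational(1, 1296652)) = Rational(-3022667, 1296652)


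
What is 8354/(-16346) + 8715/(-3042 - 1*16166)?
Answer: -21637073/22426712 ≈ -0.96479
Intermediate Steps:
8354/(-16346) + 8715/(-3042 - 1*16166) = 8354*(-1/16346) + 8715/(-3042 - 16166) = -4177/8173 + 8715/(-19208) = -4177/8173 + 8715*(-1/19208) = -4177/8173 - 1245/2744 = -21637073/22426712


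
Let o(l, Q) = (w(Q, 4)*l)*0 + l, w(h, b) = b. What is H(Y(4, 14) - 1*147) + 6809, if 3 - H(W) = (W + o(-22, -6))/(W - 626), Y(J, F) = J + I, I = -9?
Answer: 2649781/389 ≈ 6811.8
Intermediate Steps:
Y(J, F) = -9 + J (Y(J, F) = J - 9 = -9 + J)
o(l, Q) = l (o(l, Q) = (4*l)*0 + l = 0 + l = l)
H(W) = 3 - (-22 + W)/(-626 + W) (H(W) = 3 - (W - 22)/(W - 626) = 3 - (-22 + W)/(-626 + W))
H(Y(4, 14) - 1*147) + 6809 = 2*(-928 + ((-9 + 4) - 1*147))/(-626 + ((-9 + 4) - 1*147)) + 6809 = 2*(-928 + (-5 - 147))/(-626 + (-5 - 147)) + 6809 = 2*(-928 - 152)/(-626 - 152) + 6809 = 2*(-1080)/(-778) + 6809 = 2*(-1/778)*(-1080) + 6809 = 1080/389 + 6809 = 2649781/389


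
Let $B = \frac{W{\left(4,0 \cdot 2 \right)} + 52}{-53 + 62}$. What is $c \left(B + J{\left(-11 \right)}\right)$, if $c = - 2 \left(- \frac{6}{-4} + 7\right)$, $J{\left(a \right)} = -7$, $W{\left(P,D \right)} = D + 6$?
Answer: $\frac{85}{9} \approx 9.4444$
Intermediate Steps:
$W{\left(P,D \right)} = 6 + D$
$B = \frac{58}{9}$ ($B = \frac{\left(6 + 0 \cdot 2\right) + 52}{-53 + 62} = \frac{\left(6 + 0\right) + 52}{9} = \left(6 + 52\right) \frac{1}{9} = 58 \cdot \frac{1}{9} = \frac{58}{9} \approx 6.4444$)
$c = -17$ ($c = - 2 \left(\left(-6\right) \left(- \frac{1}{4}\right) + 7\right) = - 2 \left(\frac{3}{2} + 7\right) = \left(-2\right) \frac{17}{2} = -17$)
$c \left(B + J{\left(-11 \right)}\right) = - 17 \left(\frac{58}{9} - 7\right) = \left(-17\right) \left(- \frac{5}{9}\right) = \frac{85}{9}$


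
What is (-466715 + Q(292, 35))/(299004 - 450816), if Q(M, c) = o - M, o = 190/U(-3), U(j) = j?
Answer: 1401211/455436 ≈ 3.0766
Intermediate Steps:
o = -190/3 (o = 190/(-3) = 190*(-⅓) = -190/3 ≈ -63.333)
Q(M, c) = -190/3 - M
(-466715 + Q(292, 35))/(299004 - 450816) = (-466715 + (-190/3 - 1*292))/(299004 - 450816) = (-466715 + (-190/3 - 292))/(-151812) = (-466715 - 1066/3)*(-1/151812) = -1401211/3*(-1/151812) = 1401211/455436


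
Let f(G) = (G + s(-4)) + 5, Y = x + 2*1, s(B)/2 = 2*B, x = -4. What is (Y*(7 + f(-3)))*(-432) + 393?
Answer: -5655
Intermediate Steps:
s(B) = 4*B (s(B) = 2*(2*B) = 4*B)
Y = -2 (Y = -4 + 2*1 = -4 + 2 = -2)
f(G) = -11 + G (f(G) = (G + 4*(-4)) + 5 = (G - 16) + 5 = (-16 + G) + 5 = -11 + G)
(Y*(7 + f(-3)))*(-432) + 393 = -2*(7 + (-11 - 3))*(-432) + 393 = -2*(7 - 14)*(-432) + 393 = -2*(-7)*(-432) + 393 = 14*(-432) + 393 = -6048 + 393 = -5655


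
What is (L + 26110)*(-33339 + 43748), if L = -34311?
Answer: -85364209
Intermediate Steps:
(L + 26110)*(-33339 + 43748) = (-34311 + 26110)*(-33339 + 43748) = -8201*10409 = -85364209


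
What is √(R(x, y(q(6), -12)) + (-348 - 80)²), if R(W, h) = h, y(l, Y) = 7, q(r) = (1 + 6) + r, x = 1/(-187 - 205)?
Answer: √183191 ≈ 428.01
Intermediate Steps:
x = -1/392 (x = 1/(-392) = -1/392 ≈ -0.0025510)
q(r) = 7 + r
√(R(x, y(q(6), -12)) + (-348 - 80)²) = √(7 + (-348 - 80)²) = √(7 + (-428)²) = √(7 + 183184) = √183191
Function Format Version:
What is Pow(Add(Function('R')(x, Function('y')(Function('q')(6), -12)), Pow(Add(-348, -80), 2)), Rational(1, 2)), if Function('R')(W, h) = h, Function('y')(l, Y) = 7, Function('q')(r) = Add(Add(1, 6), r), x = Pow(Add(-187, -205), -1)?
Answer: Pow(183191, Rational(1, 2)) ≈ 428.01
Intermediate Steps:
x = Rational(-1, 392) (x = Pow(-392, -1) = Rational(-1, 392) ≈ -0.0025510)
Function('q')(r) = Add(7, r)
Pow(Add(Function('R')(x, Function('y')(Function('q')(6), -12)), Pow(Add(-348, -80), 2)), Rational(1, 2)) = Pow(Add(7, Pow(Add(-348, -80), 2)), Rational(1, 2)) = Pow(Add(7, Pow(-428, 2)), Rational(1, 2)) = Pow(Add(7, 183184), Rational(1, 2)) = Pow(183191, Rational(1, 2))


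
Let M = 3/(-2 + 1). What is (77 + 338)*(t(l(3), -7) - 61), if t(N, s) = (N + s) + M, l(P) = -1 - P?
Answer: -31125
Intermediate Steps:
M = -3 (M = 3/(-1) = -1*3 = -3)
t(N, s) = -3 + N + s (t(N, s) = (N + s) - 3 = -3 + N + s)
(77 + 338)*(t(l(3), -7) - 61) = (77 + 338)*((-3 + (-1 - 1*3) - 7) - 61) = 415*((-3 + (-1 - 3) - 7) - 61) = 415*((-3 - 4 - 7) - 61) = 415*(-14 - 61) = 415*(-75) = -31125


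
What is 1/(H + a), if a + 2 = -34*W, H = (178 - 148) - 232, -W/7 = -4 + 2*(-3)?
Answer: -1/2584 ≈ -0.00038700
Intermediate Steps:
W = 70 (W = -7*(-4 + 2*(-3)) = -7*(-4 - 6) = -7*(-10) = 70)
H = -202 (H = 30 - 232 = -202)
a = -2382 (a = -2 - 34*70 = -2 - 2380 = -2382)
1/(H + a) = 1/(-202 - 2382) = 1/(-2584) = -1/2584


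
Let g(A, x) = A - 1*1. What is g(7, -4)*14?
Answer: 84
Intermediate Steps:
g(A, x) = -1 + A (g(A, x) = A - 1 = -1 + A)
g(7, -4)*14 = (-1 + 7)*14 = 6*14 = 84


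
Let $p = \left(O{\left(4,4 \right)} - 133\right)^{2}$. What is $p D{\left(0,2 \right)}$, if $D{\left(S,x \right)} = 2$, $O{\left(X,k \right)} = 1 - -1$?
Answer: $34322$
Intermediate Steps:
$O{\left(X,k \right)} = 2$ ($O{\left(X,k \right)} = 1 + 1 = 2$)
$p = 17161$ ($p = \left(2 - 133\right)^{2} = \left(-131\right)^{2} = 17161$)
$p D{\left(0,2 \right)} = 17161 \cdot 2 = 34322$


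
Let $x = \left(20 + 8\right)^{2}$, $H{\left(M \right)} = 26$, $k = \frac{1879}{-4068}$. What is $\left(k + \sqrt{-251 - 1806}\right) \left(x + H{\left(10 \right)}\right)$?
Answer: $- \frac{84555}{226} + 8910 i \sqrt{17} \approx -374.14 + 36737.0 i$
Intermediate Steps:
$k = - \frac{1879}{4068}$ ($k = 1879 \left(- \frac{1}{4068}\right) = - \frac{1879}{4068} \approx -0.4619$)
$x = 784$ ($x = 28^{2} = 784$)
$\left(k + \sqrt{-251 - 1806}\right) \left(x + H{\left(10 \right)}\right) = \left(- \frac{1879}{4068} + \sqrt{-251 - 1806}\right) \left(784 + 26\right) = \left(- \frac{1879}{4068} + \sqrt{-2057}\right) 810 = \left(- \frac{1879}{4068} + 11 i \sqrt{17}\right) 810 = - \frac{84555}{226} + 8910 i \sqrt{17}$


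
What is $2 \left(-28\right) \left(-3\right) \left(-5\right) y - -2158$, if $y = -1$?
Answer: $2998$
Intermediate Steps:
$2 \left(-28\right) \left(-3\right) \left(-5\right) y - -2158 = 2 \left(-28\right) \left(-3\right) \left(-5\right) \left(-1\right) - -2158 = - 56 \cdot 15 \left(-1\right) + 2158 = \left(-56\right) \left(-15\right) + 2158 = 840 + 2158 = 2998$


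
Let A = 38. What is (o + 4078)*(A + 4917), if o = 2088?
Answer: 30552530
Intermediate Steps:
(o + 4078)*(A + 4917) = (2088 + 4078)*(38 + 4917) = 6166*4955 = 30552530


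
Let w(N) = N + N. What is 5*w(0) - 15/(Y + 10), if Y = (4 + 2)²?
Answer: -15/46 ≈ -0.32609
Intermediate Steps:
w(N) = 2*N
Y = 36 (Y = 6² = 36)
5*w(0) - 15/(Y + 10) = 5*(2*0) - 15/(36 + 10) = 5*0 - 15/46 = 0 + (1/46)*(-15) = 0 - 15/46 = -15/46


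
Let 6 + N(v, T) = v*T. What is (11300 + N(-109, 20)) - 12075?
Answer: -2961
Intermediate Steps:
N(v, T) = -6 + T*v (N(v, T) = -6 + v*T = -6 + T*v)
(11300 + N(-109, 20)) - 12075 = (11300 + (-6 + 20*(-109))) - 12075 = (11300 + (-6 - 2180)) - 12075 = (11300 - 2186) - 12075 = 9114 - 12075 = -2961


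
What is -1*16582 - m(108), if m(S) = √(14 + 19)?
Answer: -16582 - √33 ≈ -16588.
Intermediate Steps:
m(S) = √33
-1*16582 - m(108) = -1*16582 - √33 = -16582 - √33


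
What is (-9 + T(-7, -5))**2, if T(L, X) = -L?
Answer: 4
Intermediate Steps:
(-9 + T(-7, -5))**2 = (-9 - 1*(-7))**2 = (-9 + 7)**2 = (-2)**2 = 4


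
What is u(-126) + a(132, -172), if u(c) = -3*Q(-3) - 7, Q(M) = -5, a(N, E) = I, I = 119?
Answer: 127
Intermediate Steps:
a(N, E) = 119
u(c) = 8 (u(c) = -3*(-5) - 7 = 15 - 7 = 8)
u(-126) + a(132, -172) = 8 + 119 = 127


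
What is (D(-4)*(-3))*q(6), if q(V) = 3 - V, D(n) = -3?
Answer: -27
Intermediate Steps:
(D(-4)*(-3))*q(6) = (-3*(-3))*(3 - 1*6) = 9*(3 - 6) = 9*(-3) = -27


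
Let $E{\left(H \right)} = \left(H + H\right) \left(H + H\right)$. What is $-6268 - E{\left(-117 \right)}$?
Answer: $-61024$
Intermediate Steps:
$E{\left(H \right)} = 4 H^{2}$ ($E{\left(H \right)} = 2 H 2 H = 4 H^{2}$)
$-6268 - E{\left(-117 \right)} = -6268 - 4 \left(-117\right)^{2} = -6268 - 4 \cdot 13689 = -6268 - 54756 = -61024$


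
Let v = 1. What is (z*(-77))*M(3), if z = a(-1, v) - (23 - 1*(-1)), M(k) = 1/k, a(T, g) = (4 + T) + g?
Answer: 1540/3 ≈ 513.33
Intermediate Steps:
a(T, g) = 4 + T + g
z = -20 (z = (4 - 1 + 1) - (23 - 1*(-1)) = 4 - (23 + 1) = 4 - 1*24 = 4 - 24 = -20)
(z*(-77))*M(3) = -20*(-77)/3 = 1540*(⅓) = 1540/3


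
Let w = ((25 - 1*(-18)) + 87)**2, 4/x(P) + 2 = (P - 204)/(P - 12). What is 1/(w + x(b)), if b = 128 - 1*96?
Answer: 53/895680 ≈ 5.9173e-5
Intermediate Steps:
b = 32 (b = 128 - 96 = 32)
x(P) = 4/(-2 + (-204 + P)/(-12 + P)) (x(P) = 4/(-2 + (P - 204)/(P - 12)) = 4/(-2 + (-204 + P)/(-12 + P)))
w = 16900 (w = ((25 + 18) + 87)**2 = (43 + 87)**2 = 130**2 = 16900)
1/(w + x(b)) = 1/(16900 + 4*(12 - 1*32)/(180 + 32)) = 1/(16900 + 4*(12 - 32)/212) = 1/(16900 + 4*(1/212)*(-20)) = 1/(16900 - 20/53) = 1/(895680/53) = 53/895680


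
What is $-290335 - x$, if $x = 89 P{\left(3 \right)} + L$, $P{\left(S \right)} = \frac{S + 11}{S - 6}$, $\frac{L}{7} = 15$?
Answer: $- \frac{870074}{3} \approx -2.9002 \cdot 10^{5}$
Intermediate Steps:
$L = 105$ ($L = 7 \cdot 15 = 105$)
$P{\left(S \right)} = \frac{11 + S}{-6 + S}$
$x = - \frac{931}{3}$ ($x = 89 \frac{11 + 3}{-6 + 3} + 105 = 89 \frac{1}{-3} \cdot 14 + 105 = 89 \left(\left(- \frac{1}{3}\right) 14\right) + 105 = 89 \left(- \frac{14}{3}\right) + 105 = - \frac{1246}{3} + 105 = - \frac{931}{3} \approx -310.33$)
$-290335 - x = -290335 - - \frac{931}{3} = -290335 + \frac{931}{3} = - \frac{870074}{3}$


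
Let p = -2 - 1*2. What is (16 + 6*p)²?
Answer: 64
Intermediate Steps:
p = -4 (p = -2 - 2 = -4)
(16 + 6*p)² = (16 + 6*(-4))² = (16 - 24)² = (-8)² = 64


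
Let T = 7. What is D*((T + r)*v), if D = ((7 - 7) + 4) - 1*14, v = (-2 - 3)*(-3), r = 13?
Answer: -3000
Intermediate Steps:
v = 15 (v = -5*(-3) = 15)
D = -10 (D = (0 + 4) - 14 = 4 - 14 = -10)
D*((T + r)*v) = -10*(7 + 13)*15 = -200*15 = -10*300 = -3000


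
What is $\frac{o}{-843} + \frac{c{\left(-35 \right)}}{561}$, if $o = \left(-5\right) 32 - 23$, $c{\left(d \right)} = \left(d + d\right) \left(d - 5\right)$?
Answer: $\frac{821021}{157641} \approx 5.2082$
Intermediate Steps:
$c{\left(d \right)} = 2 d \left(-5 + d\right)$
$o = -183$ ($o = -160 - 23 = -183$)
$\frac{o}{-843} + \frac{c{\left(-35 \right)}}{561} = - \frac{183}{-843} + \frac{2 \left(-35\right) \left(-5 - 35\right)}{561} = \left(-183\right) \left(- \frac{1}{843}\right) + 2 \left(-35\right) \left(-40\right) \frac{1}{561} = \frac{61}{281} + 2800 \cdot \frac{1}{561} = \frac{61}{281} + \frac{2800}{561} = \frac{821021}{157641}$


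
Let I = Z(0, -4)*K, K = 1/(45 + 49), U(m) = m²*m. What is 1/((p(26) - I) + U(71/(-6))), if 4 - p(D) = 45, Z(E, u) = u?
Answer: -10152/17237617 ≈ -0.00058894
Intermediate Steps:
p(D) = -41 (p(D) = 4 - 1*45 = 4 - 45 = -41)
U(m) = m³
K = 1/94 ≈ 0.010638
I = -2/47 (I = -4*1/94 = -2/47 ≈ -0.042553)
1/((p(26) - I) + U(71/(-6))) = 1/((-41 - 1*(-2/47)) + (71/(-6))³) = 1/((-41 + 2/47) + (71*(-⅙))³) = 1/(-1925/47 + (-71/6)³) = 1/(-1925/47 - 357911/216) = 1/(-17237617/10152) = -10152/17237617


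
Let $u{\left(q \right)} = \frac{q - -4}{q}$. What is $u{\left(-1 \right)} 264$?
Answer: $-792$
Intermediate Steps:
$u{\left(q \right)} = \frac{4 + q}{q}$ ($u{\left(q \right)} = \frac{q + 4}{q} = \frac{4 + q}{q}$)
$u{\left(-1 \right)} 264 = \frac{4 - 1}{-1} \cdot 264 = \left(-1\right) 3 \cdot 264 = \left(-3\right) 264 = -792$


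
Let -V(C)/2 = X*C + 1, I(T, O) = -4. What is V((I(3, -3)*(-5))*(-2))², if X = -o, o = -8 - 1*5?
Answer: 1077444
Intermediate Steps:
o = -13 (o = -8 - 5 = -13)
X = 13 (X = -1*(-13) = 13)
V(C) = -2 - 26*C (V(C) = -2*(13*C + 1) = -2*(1 + 13*C) = -2 - 26*C)
V((I(3, -3)*(-5))*(-2))² = (-2 - 26*(-4*(-5))*(-2))² = (-2 - 520*(-2))² = (-2 - 26*(-40))² = (-2 + 1040)² = 1038² = 1077444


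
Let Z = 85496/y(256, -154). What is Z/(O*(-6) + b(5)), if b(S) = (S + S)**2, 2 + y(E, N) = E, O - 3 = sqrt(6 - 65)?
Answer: 438167/140462 + 32061*I*sqrt(59)/140462 ≈ 3.1195 + 1.7533*I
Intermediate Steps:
O = 3 + I*sqrt(59) (O = 3 + sqrt(6 - 65) = 3 + sqrt(-59) = 3 + I*sqrt(59) ≈ 3.0 + 7.6811*I)
y(E, N) = -2 + E
b(S) = 4*S**2 (b(S) = (2*S)**2 = 4*S**2)
Z = 42748/127 (Z = 85496/(-2 + 256) = 85496/254 = 85496*(1/254) = 42748/127 ≈ 336.60)
Z/(O*(-6) + b(5)) = 42748/(127*((3 + I*sqrt(59))*(-6) + 4*5**2)) = 42748/(127*((-18 - 6*I*sqrt(59)) + 4*25)) = 42748/(127*((-18 - 6*I*sqrt(59)) + 100)) = 42748/(127*(82 - 6*I*sqrt(59)))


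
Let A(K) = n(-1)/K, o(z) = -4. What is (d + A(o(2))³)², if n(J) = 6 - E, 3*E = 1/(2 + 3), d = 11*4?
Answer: 77422946538961/46656000000 ≈ 1659.4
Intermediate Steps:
d = 44
E = 1/15 (E = 1/(3*(2 + 3)) = (⅓)/5 = (⅓)*(⅕) = 1/15 ≈ 0.066667)
n(J) = 89/15 (n(J) = 6 - 1*1/15 = 6 - 1/15 = 89/15)
A(K) = 89/(15*K)
(d + A(o(2))³)² = (44 + ((89/15)/(-4))³)² = (44 + ((89/15)*(-¼))³)² = (44 + (-89/60)³)² = (44 - 704969/216000)² = (8799031/216000)² = 77422946538961/46656000000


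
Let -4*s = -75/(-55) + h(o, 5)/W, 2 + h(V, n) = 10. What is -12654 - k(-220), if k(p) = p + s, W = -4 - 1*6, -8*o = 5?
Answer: -2735449/220 ≈ -12434.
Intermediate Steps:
o = -5/8 (o = -⅛*5 = -5/8 ≈ -0.62500)
h(V, n) = 8 (h(V, n) = -2 + 10 = 8)
W = -10 (W = -4 - 6 = -10)
s = -31/220 (s = -(-75/(-55) + 8/(-10))/4 = -(-75*(-1/55) + 8*(-⅒))/4 = -(15/11 - ⅘)/4 = -¼*31/55 = -31/220 ≈ -0.14091)
k(p) = -31/220 + p (k(p) = p - 31/220 = -31/220 + p)
-12654 - k(-220) = -12654 - (-31/220 - 220) = -12654 - 1*(-48431/220) = -12654 + 48431/220 = -2735449/220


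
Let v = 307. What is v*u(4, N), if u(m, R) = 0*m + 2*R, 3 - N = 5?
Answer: -1228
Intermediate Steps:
N = -2 (N = 3 - 1*5 = 3 - 5 = -2)
u(m, R) = 2*R (u(m, R) = 0 + 2*R = 2*R)
v*u(4, N) = 307*(2*(-2)) = 307*(-4) = -1228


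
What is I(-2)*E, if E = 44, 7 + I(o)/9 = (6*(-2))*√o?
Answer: -2772 - 4752*I*√2 ≈ -2772.0 - 6720.3*I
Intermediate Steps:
I(o) = -63 - 108*√o (I(o) = -63 + 9*((6*(-2))*√o) = -63 + 9*(-12*√o) = -63 - 108*√o)
I(-2)*E = (-63 - 108*I*√2)*44 = -2772 - 4752*I*√2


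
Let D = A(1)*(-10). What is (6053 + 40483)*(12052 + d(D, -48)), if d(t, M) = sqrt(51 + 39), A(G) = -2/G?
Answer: 560851872 + 139608*sqrt(10) ≈ 5.6129e+8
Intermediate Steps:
D = 20 (D = -2/1*(-10) = -2*1*(-10) = -2*(-10) = 20)
d(t, M) = 3*sqrt(10) (d(t, M) = sqrt(90) = 3*sqrt(10))
(6053 + 40483)*(12052 + d(D, -48)) = (6053 + 40483)*(12052 + 3*sqrt(10)) = 46536*(12052 + 3*sqrt(10)) = 560851872 + 139608*sqrt(10)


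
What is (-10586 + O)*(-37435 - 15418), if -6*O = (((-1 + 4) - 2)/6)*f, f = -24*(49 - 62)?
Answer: 1679879752/3 ≈ 5.5996e+8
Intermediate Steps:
f = 312 (f = -24*(-13) = 312)
O = -26/3 (O = -((-1 + 4) - 2)/6*312/6 = -(3 - 2)*(⅙)*312/6 = -1*(⅙)*312/6 = -312/36 = -⅙*52 = -26/3 ≈ -8.6667)
(-10586 + O)*(-37435 - 15418) = (-10586 - 26/3)*(-37435 - 15418) = -31784/3*(-52853) = 1679879752/3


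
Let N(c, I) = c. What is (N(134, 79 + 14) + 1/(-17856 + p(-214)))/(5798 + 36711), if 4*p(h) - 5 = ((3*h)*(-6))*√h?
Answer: 1108981706602/351803847087653 - 15408*I*√214/351803847087653 ≈ 0.0031523 - 6.407e-10*I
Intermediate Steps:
p(h) = 5/4 - 9*h^(3/2)/2 (p(h) = 5/4 + (((3*h)*(-6))*√h)/4 = 5/4 + ((-18*h)*√h)/4 = 5/4 + (-18*h^(3/2))/4 = 5/4 - 9*h^(3/2)/2)
(N(134, 79 + 14) + 1/(-17856 + p(-214)))/(5798 + 36711) = (134 + 1/(-17856 + (5/4 - (-963)*I*√214)))/(5798 + 36711) = (134 + 1/(-17856 + (5/4 - (-963)*I*√214)))/42509 = (134 + 1/(-17856 + (5/4 + 963*I*√214)))*(1/42509) = (134 + 1/(-71419/4 + 963*I*√214))*(1/42509) = 134/42509 + 1/(42509*(-71419/4 + 963*I*√214))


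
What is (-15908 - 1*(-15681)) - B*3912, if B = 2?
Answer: -8051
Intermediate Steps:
(-15908 - 1*(-15681)) - B*3912 = (-15908 - 1*(-15681)) - 2*3912 = (-15908 + 15681) - 1*7824 = -227 - 7824 = -8051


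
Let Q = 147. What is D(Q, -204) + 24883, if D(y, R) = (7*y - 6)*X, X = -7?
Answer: 17722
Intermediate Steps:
D(y, R) = 42 - 49*y (D(y, R) = (7*y - 6)*(-7) = (-6 + 7*y)*(-7) = 42 - 49*y)
D(Q, -204) + 24883 = (42 - 49*147) + 24883 = (42 - 7203) + 24883 = -7161 + 24883 = 17722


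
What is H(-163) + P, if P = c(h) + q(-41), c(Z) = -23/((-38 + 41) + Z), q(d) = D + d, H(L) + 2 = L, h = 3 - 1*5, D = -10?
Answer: -239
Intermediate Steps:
h = -2 (h = 3 - 5 = -2)
H(L) = -2 + L
q(d) = -10 + d
c(Z) = -23/(3 + Z)
P = -74 (P = -23/(3 - 2) + (-10 - 41) = -23/1 - 51 = -23*1 - 51 = -23 - 51 = -74)
H(-163) + P = (-2 - 163) - 74 = -165 - 74 = -239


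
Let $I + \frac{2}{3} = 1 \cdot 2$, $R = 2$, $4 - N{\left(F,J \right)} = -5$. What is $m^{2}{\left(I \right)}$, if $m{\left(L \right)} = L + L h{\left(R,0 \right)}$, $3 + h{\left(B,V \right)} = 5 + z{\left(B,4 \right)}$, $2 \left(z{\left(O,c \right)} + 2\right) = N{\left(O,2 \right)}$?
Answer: $\frac{484}{9} \approx 53.778$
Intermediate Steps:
$N{\left(F,J \right)} = 9$ ($N{\left(F,J \right)} = 4 - -5 = 4 + 5 = 9$)
$z{\left(O,c \right)} = \frac{5}{2}$ ($z{\left(O,c \right)} = -2 + \frac{1}{2} \cdot 9 = -2 + \frac{9}{2} = \frac{5}{2}$)
$h{\left(B,V \right)} = \frac{9}{2}$ ($h{\left(B,V \right)} = -3 + \left(5 + \frac{5}{2}\right) = -3 + \frac{15}{2} = \frac{9}{2}$)
$I = \frac{4}{3}$ ($I = - \frac{2}{3} + 1 \cdot 2 = - \frac{2}{3} + 2 = \frac{4}{3} \approx 1.3333$)
$m{\left(L \right)} = \frac{11 L}{2}$ ($m{\left(L \right)} = L + L \frac{9}{2} = L + \frac{9 L}{2} = \frac{11 L}{2}$)
$m^{2}{\left(I \right)} = \left(\frac{11}{2} \cdot \frac{4}{3}\right)^{2} = \left(\frac{22}{3}\right)^{2} = \frac{484}{9}$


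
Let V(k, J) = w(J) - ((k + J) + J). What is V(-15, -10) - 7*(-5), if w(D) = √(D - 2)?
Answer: 70 + 2*I*√3 ≈ 70.0 + 3.4641*I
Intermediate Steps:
w(D) = √(-2 + D)
V(k, J) = √(-2 + J) - k - 2*J (V(k, J) = √(-2 + J) - ((k + J) + J) = √(-2 + J) - ((J + k) + J) = √(-2 + J) - (k + 2*J) = √(-2 + J) + (-k - 2*J) = √(-2 + J) - k - 2*J)
V(-15, -10) - 7*(-5) = (√(-2 - 10) - 1*(-15) - 2*(-10)) - 7*(-5) = (√(-12) + 15 + 20) - 1*(-35) = (2*I*√3 + 15 + 20) + 35 = (35 + 2*I*√3) + 35 = 70 + 2*I*√3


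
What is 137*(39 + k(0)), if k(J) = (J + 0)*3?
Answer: 5343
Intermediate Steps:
k(J) = 3*J (k(J) = J*3 = 3*J)
137*(39 + k(0)) = 137*(39 + 3*0) = 137*(39 + 0) = 137*39 = 5343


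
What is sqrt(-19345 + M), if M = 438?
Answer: I*sqrt(18907) ≈ 137.5*I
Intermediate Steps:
sqrt(-19345 + M) = sqrt(-19345 + 438) = sqrt(-18907) = I*sqrt(18907)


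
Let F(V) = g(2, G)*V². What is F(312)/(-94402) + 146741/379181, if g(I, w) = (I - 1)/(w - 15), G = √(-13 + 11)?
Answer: 168100685917/369343907317 + 48672*I*√2/10714627 ≈ 0.45513 + 0.0064242*I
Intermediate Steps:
G = I*√2 (G = √(-2) = I*√2 ≈ 1.4142*I)
g(I, w) = (-1 + I)/(-15 + w)
F(V) = V²/(-15 + I*√2) (F(V) = ((-1 + 2)/(-15 + I*√2))*V² = (1/(-15 + I*√2))*V² = V²/(-15 + I*√2))
F(312)/(-94402) + 146741/379181 = (-15/227*312² - 1/227*I*√2*312²)/(-94402) + 146741/379181 = (-15/227*97344 - 1/227*I*√2*97344)*(-1/94402) + 146741*(1/379181) = (-1460160/227 - 97344*I*√2/227)*(-1/94402) + 146741/379181 = (730080/10714627 + 48672*I*√2/10714627) + 146741/379181 = 168100685917/369343907317 + 48672*I*√2/10714627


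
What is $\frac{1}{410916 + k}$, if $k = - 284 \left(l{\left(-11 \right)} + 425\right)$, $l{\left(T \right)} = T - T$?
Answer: $\frac{1}{290216} \approx 3.4457 \cdot 10^{-6}$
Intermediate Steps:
$l{\left(T \right)} = 0$
$k = -120700$ ($k = - 284 \left(0 + 425\right) = \left(-284\right) 425 = -120700$)
$\frac{1}{410916 + k} = \frac{1}{410916 - 120700} = \frac{1}{290216}$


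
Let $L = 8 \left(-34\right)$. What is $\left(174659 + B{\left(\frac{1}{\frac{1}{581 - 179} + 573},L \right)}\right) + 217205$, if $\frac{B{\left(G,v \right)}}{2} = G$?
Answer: $\frac{90264697612}{230347} \approx 3.9186 \cdot 10^{5}$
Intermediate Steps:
$L = -272$
$B{\left(G,v \right)} = 2 G$
$\left(174659 + B{\left(\frac{1}{\frac{1}{581 - 179} + 573},L \right)}\right) + 217205 = \left(174659 + \frac{2}{\frac{1}{581 - 179} + 573}\right) + 217205 = \left(174659 + \frac{2}{\frac{1}{402} + 573}\right) + 217205 = \left(174659 + \frac{2}{\frac{230347}{402}}\right) + 217205 = \left(174659 + 2 \cdot \frac{402}{230347}\right) + 217205 = \left(174659 + \frac{804}{230347}\right) + 217205 = \frac{40232177477}{230347} + 217205 = \frac{90264697612}{230347}$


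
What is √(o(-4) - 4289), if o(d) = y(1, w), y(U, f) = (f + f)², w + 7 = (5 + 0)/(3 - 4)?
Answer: I*√3713 ≈ 60.934*I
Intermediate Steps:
w = -12 (w = -7 + (5 + 0)/(3 - 4) = -7 + 5/(-1) = -7 + 5*(-1) = -7 - 5 = -12)
y(U, f) = 4*f² (y(U, f) = (2*f)² = 4*f²)
o(d) = 576 (o(d) = 4*(-12)² = 4*144 = 576)
√(o(-4) - 4289) = √(576 - 4289) = √(-3713) = I*√3713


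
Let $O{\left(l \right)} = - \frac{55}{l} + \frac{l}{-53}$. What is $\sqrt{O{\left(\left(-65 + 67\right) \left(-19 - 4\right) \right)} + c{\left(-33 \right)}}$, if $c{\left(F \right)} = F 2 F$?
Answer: $\frac{3 \sqrt{1439773090}}{2438} \approx 46.691$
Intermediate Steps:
$c{\left(F \right)} = 2 F^{2}$ ($c{\left(F \right)} = 2 F F = 2 F^{2}$)
$O{\left(l \right)} = - \frac{55}{l} - \frac{l}{53}$ ($O{\left(l \right)} = - \frac{55}{l} + l \left(- \frac{1}{53}\right) = - \frac{55}{l} - \frac{l}{53}$)
$\sqrt{O{\left(\left(-65 + 67\right) \left(-19 - 4\right) \right)} + c{\left(-33 \right)}} = \sqrt{\left(- \frac{55}{\left(-65 + 67\right) \left(-19 - 4\right)} - \frac{\left(-65 + 67\right) \left(-19 - 4\right)}{53}\right) + 2 \left(-33\right)^{2}} = \sqrt{\left(- \frac{55}{2 \left(-23\right)} - \frac{2 \left(-23\right)}{53}\right) + 2 \cdot 1089} = \sqrt{\left(- \frac{55}{-46} - - \frac{46}{53}\right) + 2178} = \sqrt{\left(\left(-55\right) \left(- \frac{1}{46}\right) + \frac{46}{53}\right) + 2178} = \sqrt{\left(\frac{55}{46} + \frac{46}{53}\right) + 2178} = \sqrt{\frac{5031}{2438} + 2178} = \sqrt{\frac{5314995}{2438}} = \frac{3 \sqrt{1439773090}}{2438}$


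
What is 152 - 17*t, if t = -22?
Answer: 526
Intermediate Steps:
152 - 17*t = 152 - 17*(-22) = 152 + 374 = 526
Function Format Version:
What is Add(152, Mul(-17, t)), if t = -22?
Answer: 526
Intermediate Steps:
Add(152, Mul(-17, t)) = Add(152, Mul(-17, -22)) = Add(152, 374) = 526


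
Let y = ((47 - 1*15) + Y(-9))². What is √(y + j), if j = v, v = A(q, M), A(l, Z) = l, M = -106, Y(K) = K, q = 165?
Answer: √694 ≈ 26.344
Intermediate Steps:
v = 165
j = 165
y = 529 (y = ((47 - 1*15) - 9)² = ((47 - 15) - 9)² = (32 - 9)² = 23² = 529)
√(y + j) = √(529 + 165) = √694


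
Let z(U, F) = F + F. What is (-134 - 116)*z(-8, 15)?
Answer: -7500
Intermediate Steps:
z(U, F) = 2*F
(-134 - 116)*z(-8, 15) = (-134 - 116)*(2*15) = -250*30 = -7500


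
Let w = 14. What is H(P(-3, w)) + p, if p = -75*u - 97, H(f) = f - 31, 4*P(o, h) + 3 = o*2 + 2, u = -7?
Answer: 1581/4 ≈ 395.25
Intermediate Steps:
P(o, h) = -¼ + o/2 (P(o, h) = -¾ + (o*2 + 2)/4 = -¾ + (2*o + 2)/4 = -¾ + (2 + 2*o)/4 = -¾ + (½ + o/2) = -¼ + o/2)
H(f) = -31 + f
p = 428 (p = -75*(-7) - 97 = 525 - 97 = 428)
H(P(-3, w)) + p = (-31 + (-¼ + (½)*(-3))) + 428 = (-31 + (-¼ - 3/2)) + 428 = (-31 - 7/4) + 428 = -131/4 + 428 = 1581/4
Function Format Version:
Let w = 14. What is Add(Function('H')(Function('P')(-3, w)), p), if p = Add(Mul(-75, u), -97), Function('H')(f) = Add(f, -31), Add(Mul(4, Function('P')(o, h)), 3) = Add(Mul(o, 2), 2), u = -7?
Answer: Rational(1581, 4) ≈ 395.25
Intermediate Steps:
Function('P')(o, h) = Add(Rational(-1, 4), Mul(Rational(1, 2), o)) (Function('P')(o, h) = Add(Rational(-3, 4), Mul(Rational(1, 4), Add(Mul(o, 2), 2))) = Add(Rational(-3, 4), Mul(Rational(1, 4), Add(Mul(2, o), 2))) = Add(Rational(-3, 4), Mul(Rational(1, 4), Add(2, Mul(2, o)))) = Add(Rational(-3, 4), Add(Rational(1, 2), Mul(Rational(1, 2), o))) = Add(Rational(-1, 4), Mul(Rational(1, 2), o)))
Function('H')(f) = Add(-31, f)
p = 428 (p = Add(Mul(-75, -7), -97) = Add(525, -97) = 428)
Add(Function('H')(Function('P')(-3, w)), p) = Add(Add(-31, Add(Rational(-1, 4), Mul(Rational(1, 2), -3))), 428) = Add(Add(-31, Add(Rational(-1, 4), Rational(-3, 2))), 428) = Add(Add(-31, Rational(-7, 4)), 428) = Add(Rational(-131, 4), 428) = Rational(1581, 4)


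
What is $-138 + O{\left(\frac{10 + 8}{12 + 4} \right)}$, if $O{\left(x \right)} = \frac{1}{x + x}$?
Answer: $- \frac{1238}{9} \approx -137.56$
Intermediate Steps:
$O{\left(x \right)} = \frac{1}{2 x}$
$-138 + O{\left(\frac{10 + 8}{12 + 4} \right)} = -138 + \frac{1}{2 \frac{10 + 8}{12 + 4}} = -138 + \frac{1}{2 \cdot \frac{18}{16}} = -138 + \frac{1}{2 \cdot 18 \cdot \frac{1}{16}} = -138 + \frac{1}{2 \cdot \frac{9}{8}} = -138 + \frac{1}{2} \cdot \frac{8}{9} = -138 + \frac{4}{9} = - \frac{1238}{9}$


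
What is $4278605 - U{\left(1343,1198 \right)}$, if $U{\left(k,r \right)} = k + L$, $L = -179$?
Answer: $4277441$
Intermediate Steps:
$U{\left(k,r \right)} = -179 + k$ ($U{\left(k,r \right)} = k - 179 = -179 + k$)
$4278605 - U{\left(1343,1198 \right)} = 4278605 - \left(-179 + 1343\right) = 4278605 - 1164 = 4277441$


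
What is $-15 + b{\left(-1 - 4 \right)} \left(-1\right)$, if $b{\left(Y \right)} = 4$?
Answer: $-19$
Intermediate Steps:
$-15 + b{\left(-1 - 4 \right)} \left(-1\right) = -15 + 4 \left(-1\right) = -15 - 4 = -19$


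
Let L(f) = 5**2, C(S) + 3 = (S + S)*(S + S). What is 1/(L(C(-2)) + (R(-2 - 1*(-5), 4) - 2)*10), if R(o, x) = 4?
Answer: 1/45 ≈ 0.022222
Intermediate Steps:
C(S) = -3 + 4*S**2 (C(S) = -3 + (S + S)*(S + S) = -3 + (2*S)*(2*S) = -3 + 4*S**2)
L(f) = 25
1/(L(C(-2)) + (R(-2 - 1*(-5), 4) - 2)*10) = 1/(25 + (4 - 2)*10) = 1/(25 + 2*10) = 1/(25 + 20) = 1/45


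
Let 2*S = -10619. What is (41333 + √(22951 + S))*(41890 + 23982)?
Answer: 2722687376 + 32936*√70566 ≈ 2.7314e+9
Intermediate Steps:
S = -10619/2 (S = (½)*(-10619) = -10619/2 ≈ -5309.5)
(41333 + √(22951 + S))*(41890 + 23982) = (41333 + √(22951 - 10619/2))*(41890 + 23982) = (41333 + √(35283/2))*65872 = (41333 + √70566/2)*65872 = 2722687376 + 32936*√70566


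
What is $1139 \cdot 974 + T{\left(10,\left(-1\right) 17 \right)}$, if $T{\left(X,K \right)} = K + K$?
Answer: $1109352$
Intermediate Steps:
$T{\left(X,K \right)} = 2 K$
$1139 \cdot 974 + T{\left(10,\left(-1\right) 17 \right)} = 1139 \cdot 974 + 2 \left(\left(-1\right) 17\right) = 1109386 + 2 \left(-17\right) = 1109386 - 34 = 1109352$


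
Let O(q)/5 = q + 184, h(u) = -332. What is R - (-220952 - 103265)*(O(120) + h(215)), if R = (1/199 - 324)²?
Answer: 15257266117021/39601 ≈ 3.8527e+8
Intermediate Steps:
O(q) = 920 + 5*q (O(q) = 5*(q + 184) = 5*(184 + q) = 920 + 5*q)
R = 4157025625/39601 (R = (1/199 - 324)² = (-64475/199)² = 4157025625/39601 ≈ 1.0497e+5)
R - (-220952 - 103265)*(O(120) + h(215)) = 4157025625/39601 - (-220952 - 103265)*((920 + 5*120) - 332) = 4157025625/39601 - (-324217)*((920 + 600) - 332) = 4157025625/39601 - (-324217)*(1520 - 332) = 4157025625/39601 - (-324217)*1188 = 4157025625/39601 - 1*(-385169796) = 4157025625/39601 + 385169796 = 15257266117021/39601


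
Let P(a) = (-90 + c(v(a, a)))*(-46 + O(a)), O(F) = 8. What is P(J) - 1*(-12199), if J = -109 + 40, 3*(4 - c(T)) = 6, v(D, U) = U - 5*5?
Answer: 15543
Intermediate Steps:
v(D, U) = -25 + U (v(D, U) = U - 25 = -25 + U)
c(T) = 2 (c(T) = 4 - ⅓*6 = 4 - 2 = 2)
J = -69
P(a) = 3344 (P(a) = (-90 + 2)*(-46 + 8) = -88*(-38) = 3344)
P(J) - 1*(-12199) = 3344 - 1*(-12199) = 3344 + 12199 = 15543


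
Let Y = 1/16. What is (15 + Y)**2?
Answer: 58081/256 ≈ 226.88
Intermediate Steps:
Y = 1/16 ≈ 0.062500
(15 + Y)**2 = (15 + 1/16)**2 = (241/16)**2 = 58081/256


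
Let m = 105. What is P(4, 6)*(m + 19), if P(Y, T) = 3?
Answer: 372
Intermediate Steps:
P(4, 6)*(m + 19) = 3*(105 + 19) = 3*124 = 372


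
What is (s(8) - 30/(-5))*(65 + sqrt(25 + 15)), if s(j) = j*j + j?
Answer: 5070 + 156*sqrt(10) ≈ 5563.3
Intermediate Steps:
s(j) = j + j**2 (s(j) = j**2 + j = j + j**2)
(s(8) - 30/(-5))*(65 + sqrt(25 + 15)) = (8*(1 + 8) - 30/(-5))*(65 + sqrt(25 + 15)) = (8*9 - 30*(-1)/5)*(65 + sqrt(40)) = (72 - 1*(-6))*(65 + 2*sqrt(10)) = (72 + 6)*(65 + 2*sqrt(10)) = 78*(65 + 2*sqrt(10)) = 5070 + 156*sqrt(10)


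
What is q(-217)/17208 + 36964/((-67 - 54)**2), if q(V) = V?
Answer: 632899415/251942328 ≈ 2.5121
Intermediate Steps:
q(-217)/17208 + 36964/((-67 - 54)**2) = -217/17208 + 36964/((-67 - 54)**2) = -217*1/17208 + 36964/((-121)**2) = -217/17208 + 36964/14641 = 632899415/251942328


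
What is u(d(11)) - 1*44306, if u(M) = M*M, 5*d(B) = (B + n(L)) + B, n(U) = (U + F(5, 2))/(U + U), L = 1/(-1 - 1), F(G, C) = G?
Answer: -177175/4 ≈ -44294.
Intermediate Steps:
L = -½ (L = 1/(-2) = -½ ≈ -0.50000)
n(U) = (5 + U)/(2*U) (n(U) = (U + 5)/(U + U) = (5 + U)/((2*U)) = (5 + U)*(1/(2*U)) = (5 + U)/(2*U))
d(B) = -9/10 + 2*B/5 (d(B) = ((B + (5 - ½)/(2*(-½))) + B)/5 = ((B + (½)*(-2)*(9/2)) + B)/5 = ((B - 9/2) + B)/5 = ((-9/2 + B) + B)/5 = (-9/2 + 2*B)/5 = -9/10 + 2*B/5)
u(M) = M²
u(d(11)) - 1*44306 = (-9/10 + (⅖)*11)² - 1*44306 = (-9/10 + 22/5)² - 44306 = (7/2)² - 44306 = 49/4 - 44306 = -177175/4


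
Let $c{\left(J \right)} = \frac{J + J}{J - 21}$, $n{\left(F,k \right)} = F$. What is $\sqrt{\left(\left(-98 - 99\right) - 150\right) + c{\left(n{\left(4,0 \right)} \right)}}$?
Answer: $\frac{i \sqrt{100419}}{17} \approx 18.641 i$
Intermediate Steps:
$c{\left(J \right)} = \frac{2 J}{-21 + J}$
$\sqrt{\left(\left(-98 - 99\right) - 150\right) + c{\left(n{\left(4,0 \right)} \right)}} = \sqrt{\left(\left(-98 - 99\right) - 150\right) + 2 \cdot 4 \frac{1}{-21 + 4}} = \sqrt{\left(-197 - 150\right) + 2 \cdot 4 \frac{1}{-17}} = \sqrt{-347 + 2 \cdot 4 \left(- \frac{1}{17}\right)} = \sqrt{-347 - \frac{8}{17}} = \sqrt{- \frac{5907}{17}} = \frac{i \sqrt{100419}}{17}$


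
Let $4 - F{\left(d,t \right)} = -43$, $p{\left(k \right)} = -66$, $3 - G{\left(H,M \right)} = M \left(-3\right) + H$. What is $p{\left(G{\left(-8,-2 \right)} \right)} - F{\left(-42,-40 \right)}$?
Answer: $-113$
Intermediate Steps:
$G{\left(H,M \right)} = 3 - H + 3 M$ ($G{\left(H,M \right)} = 3 - \left(M \left(-3\right) + H\right) = 3 - \left(- 3 M + H\right) = 3 - \left(H - 3 M\right) = 3 - H + 3 M$)
$F{\left(d,t \right)} = 47$ ($F{\left(d,t \right)} = 4 - -43 = 4 + 43 = 47$)
$p{\left(G{\left(-8,-2 \right)} \right)} - F{\left(-42,-40 \right)} = -66 - 47 = -113$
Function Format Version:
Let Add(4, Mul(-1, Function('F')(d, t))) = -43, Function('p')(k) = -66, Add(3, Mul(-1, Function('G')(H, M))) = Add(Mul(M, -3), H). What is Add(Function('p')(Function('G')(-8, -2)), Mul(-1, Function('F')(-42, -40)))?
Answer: -113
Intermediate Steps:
Function('G')(H, M) = Add(3, Mul(-1, H), Mul(3, M)) (Function('G')(H, M) = Add(3, Mul(-1, Add(Mul(M, -3), H))) = Add(3, Mul(-1, Add(Mul(-3, M), H))) = Add(3, Mul(-1, Add(H, Mul(-3, M)))) = Add(3, Add(Mul(-1, H), Mul(3, M))) = Add(3, Mul(-1, H), Mul(3, M)))
Function('F')(d, t) = 47 (Function('F')(d, t) = Add(4, Mul(-1, -43)) = Add(4, 43) = 47)
Add(Function('p')(Function('G')(-8, -2)), Mul(-1, Function('F')(-42, -40))) = Add(-66, Mul(-1, 47)) = Add(-66, -47) = -113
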